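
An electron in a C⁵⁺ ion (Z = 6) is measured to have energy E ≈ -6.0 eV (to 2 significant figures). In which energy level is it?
n = 9

The exact energy levels follow E_n = -13.6057 Z² / n² eV with Z = 6.

The measured value (-6.0 eV) is reported to only 2 significant figures, so we must test candidate n values and see which one matches to that precision.

Candidate energies:
  n = 7:  E = -13.6057 × 6² / 7² = -9.99602 eV
  n = 8:  E = -13.6057 × 6² / 8² = -7.65321 eV
  n = 9:  E = -13.6057 × 6² / 9² = -6.04698 eV  ← matches
  n = 10:  E = -13.6057 × 6² / 10² = -4.89805 eV
  n = 11:  E = -13.6057 × 6² / 11² = -4.04798 eV

Checking against the measurement of -6.0 eV (2 sig figs), only n = 9 agrees:
E_9 = -6.04698 eV, which rounds to -6.0 eV ✓

Therefore n = 9.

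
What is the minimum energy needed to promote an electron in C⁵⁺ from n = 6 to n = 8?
5.952 eV

The energy levels of a hydrogen-like atom are E_n = -13.6057 Z² eV / n².

Energy at n = 6: E_6 = -13.6057 × 6² / 6² = -13.605700 eV
Energy at n = 8: E_8 = -13.6057 × 6² / 8² = -7.653206 eV

The excitation energy is the difference:
ΔE = E_8 - E_6
ΔE = -7.653206 - (-13.605700)
ΔE = 5.952 eV

Since this is positive, energy must be absorbed (photon absorption).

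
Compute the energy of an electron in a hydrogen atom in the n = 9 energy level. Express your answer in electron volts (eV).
-0.167972 eV

The energy levels of a hydrogen-like atom are given by:
E_n = -13.6057 eV / n²

For n = 9:
E_9 = -13.6057 eV / 9²
E_9 = -13.6057 eV / 81
E_9 = -0.167972 eV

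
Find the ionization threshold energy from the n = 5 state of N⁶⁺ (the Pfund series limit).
26.67 eV

The series limit corresponds to the transition from n = ∞ to n = 5.
This is the highest energy (shortest wavelength) transition in the Pfund series.

E_∞ = 0 eV
E_5 = -13.6057 × 7² / 5² = -26.67 eV

Energy at series limit:
ΔE = E_∞ - E_5 = 0 - (-26.67) = 26.67 eV

This energy equals the ionization energy from the n = 5 state of N⁶⁺.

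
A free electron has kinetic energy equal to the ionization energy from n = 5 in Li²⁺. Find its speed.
1.31262e+06 m/s (or 0.4378% of c)

The binding energy at n = 5 for Li²⁺ is:
E_5 = -13.6057 × 3²/5² = -4.89805200 eV
|E_5| = 4.89805200 eV

Convert to Joules:
KE = 4.89805200 eV × (1.602177 × 10⁻¹⁹ J/eV) = 7.8475463e-19 J

Using KE = ½mv²:
v = √(2·KE/m_e)
v = √(2 × 7.8475463e-19 J / 9.10938 × 10⁻³¹ kg)
v = 1.31262e+06 m/s

This is approximately 0.4378% the speed of light.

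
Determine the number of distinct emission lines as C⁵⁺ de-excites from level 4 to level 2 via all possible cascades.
3

The electron can occupy levels n = 2, 3, ..., 4 during de-excitation — that is m = 4 - 2 + 1 = 3 distinct levels.

The number of distinct spectral lines equals the number of ways to choose 2 of these m levels (each pair gives one possible emission transition):

Number of lines = m(m-1)/2 = 3×2/2 = 3

These correspond to all possible transitions between the 3 levels:
4 → 3, 4 → 2, 3 → 2

Each transition produces a photon with a unique energy (and thus wavelength). This count does not depend on Z.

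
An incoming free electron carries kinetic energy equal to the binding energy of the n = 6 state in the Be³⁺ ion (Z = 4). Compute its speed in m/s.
1.46e+06 m/s (or 0.4865% of c)

The binding energy at n = 6 for Be³⁺ is:
E_6 = -13.6057 × 4²/6² = -6.046978 eV
|E_6| = 6.046978 eV

Convert to Joules:
KE = 6.046978 eV × (1.602177 × 10⁻¹⁹ J/eV) = 9.6883e-19 J

Using KE = ½mv²:
v = √(2·KE/m_e)
v = √(2 × 9.6883e-19 J / 9.10938 × 10⁻³¹ kg)
v = 1.46e+06 m/s

This is approximately 0.4865% the speed of light.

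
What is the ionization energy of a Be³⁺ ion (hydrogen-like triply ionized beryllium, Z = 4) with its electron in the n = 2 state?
54.422800 eV

The ionization energy is the energy needed to remove the electron completely (n → ∞).

For a hydrogen-like ion with Z = 4, E_n = -13.6057 Z² / n² eV.

At n = 2: E_2 = -13.6057 × 4² / 2² = -54.422800000 eV
At n = ∞: E_∞ = 0 eV

Ionization energy = E_∞ - E_2 = 0 - (-54.422800000) = 54.422800000 eV
Ionization energy ≈ 54.422800 eV

This is also called the binding energy of the electron in state n = 2.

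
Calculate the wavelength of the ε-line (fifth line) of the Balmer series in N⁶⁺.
8.100 nm

The lines of a series are numbered from the longest wavelength (smallest ΔE) outward; the fifth line is the transition from n = n_f + 5 to n_f.
The Balmer series has all transitions ending at n_f = 2.

For N⁶⁺ (Z = 7), the fifth line (ε-line) is the jump from n = 7 to n = 2:
E_7 = -13.6057 × 7² / 7² = -13.60570 eV
E_2 = -13.6057 × 7² / 2² = -166.66983 eV
ΔE = E_7 - E_2 = 153.06413 eV

λ = hc/E = 1239.84 eV·nm / 153.06413 eV
λ = 8.100 nm

This is the ε-line of the Balmer series in N⁶⁺.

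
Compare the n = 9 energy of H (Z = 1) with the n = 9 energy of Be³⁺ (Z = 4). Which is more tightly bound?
Be³⁺ at n = 9 (E = -2.6875 eV)

Using E_n = -13.6057 Z² / n² eV:

H (Z = 1) at n = 9:
E = -13.6057 × 1² / 9² = -13.6057 × 1 / 81 = -0.1679716 eV

Be³⁺ (Z = 4) at n = 9:
E = -13.6057 × 4² / 9² = -13.6057 × 16 / 81 = -2.6875457 eV

Since -2.6875457 eV < -0.1679716 eV,
Be³⁺ at n = 9 is more tightly bound (requires more energy to ionize).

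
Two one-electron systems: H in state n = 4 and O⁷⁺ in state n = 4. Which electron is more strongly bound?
O⁷⁺ at n = 4 (E = -54.42 eV)

Using E_n = -13.6057 Z² / n² eV:

H (Z = 1) at n = 4:
E = -13.6057 × 1² / 4² = -13.6057 × 1 / 16 = -0.85036 eV

O⁷⁺ (Z = 8) at n = 4:
E = -13.6057 × 8² / 4² = -13.6057 × 64 / 16 = -54.42280 eV

Since -54.42280 eV < -0.85036 eV,
O⁷⁺ at n = 4 is more tightly bound (requires more energy to ionize).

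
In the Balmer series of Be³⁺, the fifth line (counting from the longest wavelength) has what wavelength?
24.80666 nm

The lines of a series are numbered from the longest wavelength (smallest ΔE) outward; the fifth line is the transition from n = n_f + 5 to n_f.
The Balmer series has all transitions ending at n_f = 2.

For Be³⁺ (Z = 4), the fifth line (ε-line) is the jump from n = 7 to n = 2:
E_7 = -13.6057 × 4² / 7² = -4.4426776 eV
E_2 = -13.6057 × 4² / 2² = -54.4228000 eV
ΔE = E_7 - E_2 = 49.9801224 eV

λ = hc/E = 1239.84 eV·nm / 49.9801224 eV
λ = 24.80666 nm

This is the ε-line of the Balmer series in Be³⁺.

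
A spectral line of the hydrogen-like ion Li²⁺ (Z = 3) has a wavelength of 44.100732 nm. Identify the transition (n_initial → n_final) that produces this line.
n = 7 → n = 2

First, find the photon energy from the wavelength (hc = 1239.84 eV·nm):
E = hc/λ = 1239.84 eV·nm / 44.100732 nm = 28.113819 eV

The energy levels of Li²⁺ satisfy E_n = -13.6057 × 3² / n² eV, so an emission n_i → n_f releases
ΔE = 13.6057 × 3² × (1/n_f² − 1/n_i²) eV.

Setting ΔE equal to the photon energy:
1/n_f² − 1/n_i² = 28.113819 / (13.6057 × 3²) = 0.22959184

Since 1/n_i² must be positive, we need 1/n_f² > 0.22959184, i.e. n_f ≤ 2. For each allowed n_f, solve n_i = (1/n_f² − 0.22959184)^(−1/2) and check whether it is a whole number:
  n_f = 1: 1/n_i² = 1.00000000 − 0.22959184 = 0.77040816 → n_i = 1.139  (not an integer) ✗
  n_f = 2: 1/n_i² = 0.25000000 − 0.22959184 = 0.02040816 → n_i = 7.000  → integer, n_i = 7 ✓

Only n_f = 2 gives an integer upper level, n_i = 7.

The transition is from n = 7 to n = 2 (emission).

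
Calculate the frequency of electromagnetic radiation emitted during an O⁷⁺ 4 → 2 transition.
3.9478e+16 Hz

First, find the transition energy:
E_4 = -13.6057 × 8² / 4² = -54.42280000 eV
E_2 = -13.6057 × 8² / 2² = -217.69120000 eV
|ΔE| = |E_2 - E_4| = 163.26840000 eV

Convert to Joules: E = 163.26840000 eV × (1.602177 × 10⁻¹⁹ J/eV) = 2.615849e-17 J

Using E = hf:
f = E/h = 2.615849e-17 J / (6.62607 × 10⁻³⁴ J·s)
f = 3.9478e+16 Hz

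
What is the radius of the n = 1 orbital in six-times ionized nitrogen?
0.0076 nm (or 0.0756 Å)

The Bohr radius formula is:
r_n = n² a₀ / Z

where a₀ = 0.0529177 nm is the Bohr radius.

For N⁶⁺ (Z = 7) at n = 1:
r_1 = 1² × 0.0529177 nm / 7
r_1 = 1 × 0.0529177 nm / 7
r_1 = 0.05292 nm / 7
r_1 = 0.0076 nm

The electron orbits at approximately 0.0076 nm from the nucleus.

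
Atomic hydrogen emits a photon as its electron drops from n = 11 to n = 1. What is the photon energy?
13.493 eV

The energy levels are E_n = -13.6057 eV / n².

Energy at n = 11: E_11 = -13.6057 / 11² = -0.112444 eV
Energy at n = 1: E_1 = -13.6057 / 1² = -13.605700 eV

For emission (electron falling to lower state), the photon energy is:
E_photon = E_11 - E_1 = |-0.112444 - (-13.605700)|
E_photon = 13.493 eV

This energy is carried away by the emitted photon.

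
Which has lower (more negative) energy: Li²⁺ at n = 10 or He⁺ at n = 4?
He⁺ at n = 4 (E = -3.401 eV)

Using E_n = -13.6057 Z² / n² eV:

Li²⁺ (Z = 3) at n = 10:
E = -13.6057 × 3² / 10² = -13.6057 × 9 / 100 = -1.224513 eV

He⁺ (Z = 2) at n = 4:
E = -13.6057 × 2² / 4² = -13.6057 × 4 / 16 = -3.401425 eV

Since -3.401425 eV < -1.224513 eV,
He⁺ at n = 4 is more tightly bound (requires more energy to ionize).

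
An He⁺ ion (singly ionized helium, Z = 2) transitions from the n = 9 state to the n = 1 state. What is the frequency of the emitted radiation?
1.300e+16 Hz

First, find the transition energy:
E_9 = -13.6057 × 2² / 9² = -0.67189 eV
E_1 = -13.6057 × 2² / 1² = -54.42280 eV
|ΔE| = |E_1 - E_9| = 53.75091 eV

Convert to Joules: E = 53.75091 eV × (1.602177 × 10⁻¹⁹ J/eV) = 8.61185e-18 J

Using E = hf:
f = E/h = 8.61185e-18 J / (6.62607 × 10⁻³⁴ J·s)
f = 1.300e+16 Hz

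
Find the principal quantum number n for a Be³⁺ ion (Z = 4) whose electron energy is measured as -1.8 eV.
n = 11

The exact energy levels follow E_n = -13.6057 Z² / n² eV with Z = 4.

The measured value (-1.8 eV) is reported to only 2 significant figures, so we must test candidate n values and see which one matches to that precision.

Candidate energies:
  n = 9:  E = -13.6057 × 4² / 9² = -2.687546 eV
  n = 10:  E = -13.6057 × 4² / 10² = -2.176912 eV
  n = 11:  E = -13.6057 × 4² / 11² = -1.799101 eV  ← matches
  n = 12:  E = -13.6057 × 4² / 12² = -1.511744 eV
  n = 13:  E = -13.6057 × 4² / 13² = -1.288114 eV

Checking against the measurement of -1.8 eV (2 sig figs), only n = 11 agrees:
E_11 = -1.799101 eV, which rounds to -1.8 eV ✓

Therefore n = 11.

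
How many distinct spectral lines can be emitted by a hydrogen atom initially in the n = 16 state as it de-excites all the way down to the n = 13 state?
6

The electron can occupy levels n = 13, 14, ..., 16 during de-excitation — that is m = 16 - 13 + 1 = 4 distinct levels.

The number of distinct spectral lines equals the number of ways to choose 2 of these m levels (each pair gives one possible emission transition):

Number of lines = m(m-1)/2 = 4×3/2 = 6

These correspond to all possible transitions between the 4 levels:
16 → 15, 16 → 14, 16 → 13, 15 → 14, 15 → 13, 14 → 13

Each transition produces a photon with a unique energy (and thus wavelength). This count does not depend on Z.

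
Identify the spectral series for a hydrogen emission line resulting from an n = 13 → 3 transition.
Paschen series

The spectral series in hydrogen are named based on the final (lower) energy level:
- Lyman series: n_final = 1 (ultraviolet)
- Balmer series: n_final = 2 (visible/near-UV)
- Paschen series: n_final = 3 (infrared)
- Brackett series: n_final = 4 (infrared)
- Pfund series: n_final = 5 (far infrared)

Since this transition ends at n = 3, it belongs to the Paschen series.

For reference, this 13 → 3 line has photon energy
ΔE = 13.6057 eV × (1/3² - 1/13²) = 1.431237344 eV,
corresponding to wavelength λ = hc/ΔE = 1239.84 eV·nm / 1.431237344 eV = 866.27142 nm in the infrared region.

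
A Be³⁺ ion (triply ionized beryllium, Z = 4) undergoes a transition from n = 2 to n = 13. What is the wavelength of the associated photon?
23.333910 nm

First, find the transition energy using E_n = -13.6057 Z² / n² eV:
E_2 = -13.6057 × 4² / 2² = -54.42280000 eV
E_13 = -13.6057 × 4² / 13² = -1.28811361 eV

Photon energy: |ΔE| = |E_13 - E_2| = 53.13468639 eV

Convert to wavelength using E = hc/λ with hc = 1239.84 eV·nm:
λ = hc/E = 1239.84 eV·nm / 53.13468639 eV
λ = 23.333910 nm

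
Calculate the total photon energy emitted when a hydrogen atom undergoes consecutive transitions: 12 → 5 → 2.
3.3069 eV

The energy levels of hydrogen are E_n = -13.6057 / n² eV.

First transition (12 → 5):
ΔE₁ = |E_5 - E_12|
ΔE₁ = |-0.5442280000 - (-0.0944840278)| = 0.4497440 eV

Second transition (5 → 2):
ΔE₂ = |E_2 - E_5|
ΔE₂ = |-3.4014250000 - (-0.5442280000)| = 2.8571970 eV

Total energy released:
E_total = ΔE₁ + ΔE₂ = 0.4497440 + 2.8571970 = 3.3069 eV

Note: This equals the direct transition 12 → 2: 3.3069 eV ✓
Energy is conserved regardless of the path taken.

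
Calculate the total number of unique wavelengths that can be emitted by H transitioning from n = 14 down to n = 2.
78

The electron can occupy levels n = 2, 3, ..., 14 during de-excitation — that is m = 14 - 2 + 1 = 13 distinct levels.

The number of distinct spectral lines equals the number of ways to choose 2 of these m levels (each pair gives one possible emission transition):

Number of lines = m(m-1)/2 = 13×12/2 = 78

These correspond to all possible transitions between the 13 levels:
14 → 13, 14 → 12, 14 → 11, 14 → 10, 14 → 9, 14 → 8, 14 → 7, 14 → 6...

Each transition produces a photon with a unique energy (and thus wavelength). This count does not depend on Z.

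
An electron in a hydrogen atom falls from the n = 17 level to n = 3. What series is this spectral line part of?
Paschen series

The spectral series in hydrogen are named based on the final (lower) energy level:
- Lyman series: n_final = 1 (ultraviolet)
- Balmer series: n_final = 2 (visible/near-UV)
- Paschen series: n_final = 3 (infrared)
- Brackett series: n_final = 4 (infrared)
- Pfund series: n_final = 5 (far infrared)

Since this transition ends at n = 3, it belongs to the Paschen series.

For reference, this 17 → 3 line has photon energy
ΔE = 13.6057 eV × (1/3² - 1/17²) = 1.464665898 eV,
corresponding to wavelength λ = hc/ΔE = 1239.84 eV·nm / 1.464665898 eV = 846.50022 nm in the infrared region.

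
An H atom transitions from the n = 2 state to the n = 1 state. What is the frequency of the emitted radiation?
2.46738e+15 Hz

First, find the transition energy:
E_2 = -13.6057 / 2² = -3.4014250 eV
E_1 = -13.6057 / 1² = -13.6057000 eV
|ΔE| = |E_1 - E_2| = 10.2042750 eV

Convert to Joules: E = 10.2042750 eV × (1.602177 × 10⁻¹⁹ J/eV) = 1.6349055e-18 J

Using E = hf:
f = E/h = 1.6349055e-18 J / (6.62607 × 10⁻³⁴ J·s)
f = 2.46738e+15 Hz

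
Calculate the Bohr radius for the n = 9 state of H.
4.286335 nm (or 42.863354 Å)

The Bohr radius formula is:
r_n = n² a₀ / Z

where a₀ = 0.052917721 nm is the Bohr radius.

For H (Z = 1) at n = 9:
r_9 = 9² × 0.052917721 nm / 1
r_9 = 81 × 0.052917721 nm / 1
r_9 = 4.2863354 nm / 1
r_9 = 4.286335 nm

The electron orbits at approximately 4.286335 nm from the nucleus.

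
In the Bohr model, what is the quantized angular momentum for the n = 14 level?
1.4764e-33 J·s (or 14ℏ)

In the Bohr model, angular momentum is quantized:
L = nℏ

where ℏ = h/(2π) = 1.054572e-34 J·s

For n = 14:
L = 14 × 1.054572e-34 J·s
L = 1.4764e-33 J·s

This can also be written as L = 14ℏ.
The angular momentum is an integer multiple of the reduced Planck constant.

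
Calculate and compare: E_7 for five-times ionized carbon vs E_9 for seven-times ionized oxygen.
O⁷⁺ at n = 9 (E = -10.750183 eV)

Using E_n = -13.6057 Z² / n² eV:

C⁵⁺ (Z = 6) at n = 7:
E = -13.6057 × 6² / 7² = -13.6057 × 36 / 49 = -9.996024490 eV

O⁷⁺ (Z = 8) at n = 9:
E = -13.6057 × 8² / 9² = -13.6057 × 64 / 81 = -10.750182716 eV

Since -10.750182716 eV < -9.996024490 eV,
O⁷⁺ at n = 9 is more tightly bound (requires more energy to ionize).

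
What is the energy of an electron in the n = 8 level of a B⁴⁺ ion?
-5.31473 eV

For hydrogen-like ions, the energy levels scale with Z²:
E_n = -13.6057 Z² / n² eV

For B⁴⁺ (Z = 5) at n = 8:
E_8 = -13.6057 × 5² / 8²
E_8 = -13.6057 × 25 / 64
E_8 = -340.1425 / 64
E_8 = -5.31473 eV

The energy is 25 times more negative than hydrogen at the same n due to the stronger nuclear charge.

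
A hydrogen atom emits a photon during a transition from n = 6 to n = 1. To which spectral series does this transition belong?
Lyman series

The spectral series in hydrogen are named based on the final (lower) energy level:
- Lyman series: n_final = 1 (ultraviolet)
- Balmer series: n_final = 2 (visible/near-UV)
- Paschen series: n_final = 3 (infrared)
- Brackett series: n_final = 4 (infrared)
- Pfund series: n_final = 5 (far infrared)

Since this transition ends at n = 1, it belongs to the Lyman series.

For reference, this 6 → 1 line has photon energy
ΔE = 13.6057 eV × (1/1² - 1/6²) = 13.22776389 eV,
corresponding to wavelength λ = hc/ΔE = 1239.84 eV·nm / 13.22776389 eV = 93.730128 nm in the ultraviolet region.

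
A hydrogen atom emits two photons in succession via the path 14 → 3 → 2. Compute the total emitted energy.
3.33201 eV

The energy levels of hydrogen are E_n = -13.6057 / n² eV.

First transition (14 → 3):
ΔE₁ = |E_3 - E_14|
ΔE₁ = |-1.51174444444 - (-0.06941683673)| = 1.44232761 eV

Second transition (3 → 2):
ΔE₂ = |E_2 - E_3|
ΔE₂ = |-3.40142500000 - (-1.51174444444)| = 1.88968056 eV

Total energy released:
E_total = ΔE₁ + ΔE₂ = 1.44232761 + 1.88968056 = 3.33201 eV

Note: This equals the direct transition 14 → 2: 3.33201 eV ✓
Energy is conserved regardless of the path taken.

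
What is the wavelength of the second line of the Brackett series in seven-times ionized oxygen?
41.006931 nm

The lines of a series are numbered from the longest wavelength (smallest ΔE) outward; the second line is the transition from n = n_f + 2 to n_f.
The Brackett series has all transitions ending at n_f = 4.

For O⁷⁺ (Z = 8), the second line (β-line) is the jump from n = 6 to n = 4:
E_6 = -13.6057 × 8² / 6² = -24.18791111 eV
E_4 = -13.6057 × 8² / 4² = -54.42280000 eV
ΔE = E_6 - E_4 = 30.23488889 eV

λ = hc/E = 1239.84 eV·nm / 30.23488889 eV
λ = 41.006931 nm

This is the β-line of the Brackett series in O⁷⁺.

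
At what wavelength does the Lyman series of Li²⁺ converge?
10.125 nm

The series limit corresponds to the transition from n = ∞ to n = 1.
This is the highest energy (shortest wavelength) transition in the Lyman series.

E_∞ = 0 eV
E_1 = -13.6057 × 3² / 1² = -122.45130 eV

Energy at series limit:
ΔE = E_∞ - E_1 = 0 - (-122.45130) = 122.45130 eV
λ = hc/E = 1239.84 eV·nm / 122.45130 eV = 10.125 nm

This energy equals the ionization energy from the n = 1 state of Li²⁺.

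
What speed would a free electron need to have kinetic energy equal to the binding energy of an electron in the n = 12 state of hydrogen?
1.82308e+05 m/s (or 0.0608% of c)

The binding energy at n = 12 for hydrogen is:
E_12 = -13.6057/12² = -0.0944840278 eV
|E_12| = 0.0944840278 eV

Convert to Joules:
KE = 0.0944840278 eV × (1.602177 × 10⁻¹⁹ J/eV) = 1.5138014e-20 J

Using KE = ½mv²:
v = √(2·KE/m_e)
v = √(2 × 1.5138014e-20 J / 9.10938 × 10⁻³¹ kg)
v = 1.82308e+05 m/s

This is approximately 0.0608% the speed of light.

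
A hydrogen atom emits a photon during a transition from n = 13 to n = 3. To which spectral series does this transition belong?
Paschen series

The spectral series in hydrogen are named based on the final (lower) energy level:
- Lyman series: n_final = 1 (ultraviolet)
- Balmer series: n_final = 2 (visible/near-UV)
- Paschen series: n_final = 3 (infrared)
- Brackett series: n_final = 4 (infrared)
- Pfund series: n_final = 5 (far infrared)

Since this transition ends at n = 3, it belongs to the Paschen series.

For reference, this 13 → 3 line has photon energy
ΔE = 13.6057 eV × (1/3² - 1/13²) = 1.431237 eV,
corresponding to wavelength λ = hc/ΔE = 1239.84 eV·nm / 1.431237 eV = 866.27 nm in the infrared region.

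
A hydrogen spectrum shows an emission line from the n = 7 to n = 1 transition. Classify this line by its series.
Lyman series

The spectral series in hydrogen are named based on the final (lower) energy level:
- Lyman series: n_final = 1 (ultraviolet)
- Balmer series: n_final = 2 (visible/near-UV)
- Paschen series: n_final = 3 (infrared)
- Brackett series: n_final = 4 (infrared)
- Pfund series: n_final = 5 (far infrared)

Since this transition ends at n = 1, it belongs to the Lyman series.

For reference, this 7 → 1 line has photon energy
ΔE = 13.6057 eV × (1/1² - 1/7²) = 13.328033 eV,
corresponding to wavelength λ = hc/ΔE = 1239.84 eV·nm / 13.328033 eV = 93.0250 nm in the ultraviolet region.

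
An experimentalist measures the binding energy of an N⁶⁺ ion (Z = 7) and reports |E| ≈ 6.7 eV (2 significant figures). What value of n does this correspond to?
n = 10

The exact energy levels follow E_n = -13.6057 Z² / n² eV with Z = 7.

The measured value (-6.7 eV) is reported to only 2 significant figures, so we must test candidate n values and see which one matches to that precision.

Candidate energies:
  n = 8:  E = -13.6057 × 7² / 8² = -10.416864 eV
  n = 9:  E = -13.6057 × 7² / 9² = -8.230609 eV
  n = 10:  E = -13.6057 × 7² / 10² = -6.666793 eV  ← matches
  n = 11:  E = -13.6057 × 7² / 11² = -5.509746 eV
  n = 12:  E = -13.6057 × 7² / 12² = -4.629717 eV

Checking against the measurement of -6.7 eV (2 sig figs), only n = 10 agrees:
E_10 = -6.666793 eV, which rounds to -6.7 eV ✓

Therefore n = 10.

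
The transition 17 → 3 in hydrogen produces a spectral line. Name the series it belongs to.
Paschen series

The spectral series in hydrogen are named based on the final (lower) energy level:
- Lyman series: n_final = 1 (ultraviolet)
- Balmer series: n_final = 2 (visible/near-UV)
- Paschen series: n_final = 3 (infrared)
- Brackett series: n_final = 4 (infrared)
- Pfund series: n_final = 5 (far infrared)

Since this transition ends at n = 3, it belongs to the Paschen series.

For reference, this 17 → 3 line has photon energy
ΔE = 13.6057 eV × (1/3² - 1/17²) = 1.46466590 eV,
corresponding to wavelength λ = hc/ΔE = 1239.84 eV·nm / 1.46466590 eV = 846.5002 nm in the infrared region.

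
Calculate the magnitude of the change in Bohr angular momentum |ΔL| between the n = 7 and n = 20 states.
1.37094e-33 J·s (or 13ℏ)

In the Bohr model, L_n = nℏ where ℏ = 1.0545718e-34 J·s.

L_20 = 20ℏ = 2.1091436e-33 J·s
L_7 = 7ℏ = 7.3820026e-34 J·s

ΔL = L_20 - L_7 = (20 - 7)ℏ = 13ℏ
ΔL = 13 × 1.0545718e-34 J·s = 1.37094e-33 J·s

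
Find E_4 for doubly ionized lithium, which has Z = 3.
-7.653206 eV

For hydrogen-like ions, the energy levels scale with Z²:
E_n = -13.6057 Z² / n² eV

For Li²⁺ (Z = 3) at n = 4:
E_4 = -13.6057 × 3² / 4²
E_4 = -13.6057 × 9 / 16
E_4 = -122.4513 / 16
E_4 = -7.653206 eV

The energy is 9 times more negative than hydrogen at the same n due to the stronger nuclear charge.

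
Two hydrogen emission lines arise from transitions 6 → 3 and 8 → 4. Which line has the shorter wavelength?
6 → 3

Calculate the energy for each transition:

Transition 6 → 3:
ΔE₁ = |E_3 - E_6| = |-13.6057/3² - (-13.6057/6²)|
ΔE₁ = |-1.511744444 - (-0.377936111)| = 1.133808 eV

Transition 8 → 4:
ΔE₂ = |E_4 - E_8| = |-13.6057/4² - (-13.6057/8²)|
ΔE₂ = |-0.850356250 - (-0.212589063)| = 0.637767 eV

Since 1.133808 eV > 0.637767 eV, the transition 6 → 3 emits the more energetic photon.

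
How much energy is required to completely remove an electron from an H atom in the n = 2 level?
3.401 eV

The ionization energy is the energy needed to remove the electron completely (n → ∞).

For hydrogen, E_n = -13.6057 eV / n².

At n = 2: E_2 = -13.6057 / 2² = -3.401425 eV
At n = ∞: E_∞ = 0 eV

Ionization energy = E_∞ - E_2 = 0 - (-3.401425) = 3.401425 eV
Ionization energy ≈ 3.401 eV

This is also called the binding energy of the electron in state n = 2.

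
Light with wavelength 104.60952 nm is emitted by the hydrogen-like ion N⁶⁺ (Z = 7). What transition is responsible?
n = 10 → n = 6

First, find the photon energy from the wavelength (hc = 1239.84 eV·nm):
E = hc/λ = 1239.84 eV·nm / 104.60952 nm = 11.852076 eV

The energy levels of N⁶⁺ satisfy E_n = -13.6057 × 7² / n² eV, so an emission n_i → n_f releases
ΔE = 13.6057 × 7² × (1/n_f² − 1/n_i²) eV.

Setting ΔE equal to the photon energy:
1/n_f² − 1/n_i² = 11.852076 / (13.6057 × 7²) = 0.017777777

Since 1/n_i² must be positive, we need 1/n_f² > 0.017777777, i.e. n_f ≤ 7. For each allowed n_f, solve n_i = (1/n_f² − 0.017777777)^(−1/2) and check whether it is a whole number:
  n_f = 1: 1/n_i² = 1.000000000 − 0.017777777 = 0.982222223 → n_i = 1.009  (not an integer) ✗
  n_f = 2: 1/n_i² = 0.250000000 − 0.017777777 = 0.232222223 → n_i = 2.075  (not an integer) ✗
  n_f = 3: 1/n_i² = 0.111111111 − 0.017777777 = 0.093333334 → n_i = 3.273  (not an integer) ✗
  n_f = 4: 1/n_i² = 0.062500000 − 0.017777777 = 0.044722223 → n_i = 4.729  (not an integer) ✗
  n_f = 5: 1/n_i² = 0.040000000 − 0.017777777 = 0.022222223 → n_i = 6.708  (not an integer) ✗
  n_f = 6: 1/n_i² = 0.027777778 − 0.017777777 = 0.010000001 → n_i = 10.000  → integer, n_i = 10 ✓
  n_f = 7: 1/n_i² = 0.020408163 − 0.017777777 = 0.002630386 → n_i = 19.498  (not an integer) ✗

Only n_f = 6 gives an integer upper level, n_i = 10.

The transition is from n = 10 to n = 6 (emission).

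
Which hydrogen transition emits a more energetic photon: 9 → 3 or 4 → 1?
4 → 1

Calculate the energy for each transition:

Transition 9 → 3:
ΔE₁ = |E_3 - E_9| = |-13.6057/3² - (-13.6057/9²)|
ΔE₁ = |-1.51174444444 - (-0.16797160494)| = 1.34377284 eV

Transition 4 → 1:
ΔE₂ = |E_1 - E_4| = |-13.6057/1² - (-13.6057/4²)|
ΔE₂ = |-13.60570000000 - (-0.85035625000)| = 12.75534375 eV

Since 12.75534375 eV > 1.34377284 eV, the transition 4 → 1 emits the more energetic photon.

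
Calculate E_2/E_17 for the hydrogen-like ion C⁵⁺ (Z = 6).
72.25000

Using E_n = -13.6057 Z² / n² eV with Z = 6:

E_2 = -13.6057 × 6² / 2² = -489.8052 / 4 = -122.45130000000 eV
E_17 = -13.6057 × 6² / 17² = -489.8052 / 289 = -1.69482768166 eV

The ratio is:
E_2/E_17 = (-122.45130000000) / (-1.69482768166)
E_2/E_17 = (-489.8052/4) / (-489.8052/289)
E_2/E_17 = 289/4
E_2/E_17 = 72.25000
(Note: the Z² factors cancel in the ratio.)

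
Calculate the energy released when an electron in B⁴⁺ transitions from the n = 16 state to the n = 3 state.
36.46493 eV

The energy levels are E_n = -13.6057 Z² eV / n².

Energy at n = 16: E_16 = -13.6057 × 5² / 16² = -1.32868164 eV
Energy at n = 3: E_3 = -13.6057 × 5² / 3² = -37.79361111 eV

For emission (electron falling to lower state), the photon energy is:
E_photon = E_16 - E_3 = |-1.32868164 - (-37.79361111)|
E_photon = 36.46493 eV

This energy is carried away by the emitted photon.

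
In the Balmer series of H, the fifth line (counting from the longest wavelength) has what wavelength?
396.91 nm

The lines of a series are numbered from the longest wavelength (smallest ΔE) outward; the fifth line is the transition from n = n_f + 5 to n_f.
The Balmer series has all transitions ending at n_f = 2.

For H, the fifth line (ε-line) is the jump from n = 7 to n = 2:
E_7 = -13.6057 / 7² = -0.277667 eV
E_2 = -13.6057 / 2² = -3.401425 eV
ΔE = E_7 - E_2 = 3.123758 eV

λ = hc/E = 1239.84 eV·nm / 3.123758 eV
λ = 396.91 nm

This is the ε-line of the Balmer series in H.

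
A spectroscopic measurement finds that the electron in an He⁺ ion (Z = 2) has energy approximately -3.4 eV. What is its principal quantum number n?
n = 4

The exact energy levels follow E_n = -13.6057 Z² / n² eV with Z = 2.

The measured value (-3.4 eV) is reported to only 2 significant figures, so we must test candidate n values and see which one matches to that precision.

Candidate energies:
  n = 2:  E = -13.6057 × 2² / 2² = -13.60570 eV
  n = 3:  E = -13.6057 × 2² / 3² = -6.04698 eV
  n = 4:  E = -13.6057 × 2² / 4² = -3.40143 eV  ← matches
  n = 5:  E = -13.6057 × 2² / 5² = -2.17691 eV
  n = 6:  E = -13.6057 × 2² / 6² = -1.51174 eV

Checking against the measurement of -3.4 eV (2 sig figs), only n = 4 agrees:
E_4 = -3.40143 eV, which rounds to -3.4 eV ✓

Therefore n = 4.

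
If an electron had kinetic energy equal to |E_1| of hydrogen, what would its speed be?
2.19e+06 m/s (or 0.7297% of c)

The binding energy at n = 1 for hydrogen is:
E_1 = -13.6057/1² = -13.605700 eV
|E_1| = 13.605700 eV

Convert to Joules:
KE = 13.605700 eV × (1.602177 × 10⁻¹⁹ J/eV) = 2.1799e-18 J

Using KE = ½mv²:
v = √(2·KE/m_e)
v = √(2 × 2.1799e-18 J / 9.10938 × 10⁻³¹ kg)
v = 2.19e+06 m/s

This is approximately 0.7297% the speed of light.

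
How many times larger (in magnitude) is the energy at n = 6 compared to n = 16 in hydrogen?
7.111111

Using E_n = -13.6057 Z² / n² eV with Z = 1:

E_6 = -13.6057 / 6² = -13.6057 / 36 = -0.377936111111 eV
E_16 = -13.6057 / 16² = -13.6057 / 256 = -0.053147265625 eV

The ratio is:
E_6/E_16 = (-0.377936111111) / (-0.053147265625)
E_6/E_16 = (-13.6057/36) / (-13.6057/256)
E_6/E_16 = 256/36
E_6/E_16 = 7.111111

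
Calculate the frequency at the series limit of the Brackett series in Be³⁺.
3.28984e+15 Hz

The series limit corresponds to the transition from n = ∞ to n = 4.
This is the highest energy (shortest wavelength) transition in the Brackett series.

E_∞ = 0 eV
E_4 = -13.6057 × 4² / 4² = -13.6057000 eV

Energy at series limit:
ΔE = E_∞ - E_4 = 0 - (-13.6057000) = 13.6057000 eV
E = 13.6057000 eV × (1.602177 × 10⁻¹⁹ J/eV) = 2.1798740e-18 J
f = E/h = 2.1798740e-18 J / (6.62607 × 10⁻³⁴ J·s) = 3.28984e+15 Hz

This energy equals the ionization energy from the n = 4 state of Be³⁺.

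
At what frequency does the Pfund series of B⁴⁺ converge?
3.2898e+15 Hz

The series limit corresponds to the transition from n = ∞ to n = 5.
This is the highest energy (shortest wavelength) transition in the Pfund series.

E_∞ = 0 eV
E_5 = -13.6057 × 5² / 5² = -13.605700 eV

Energy at series limit:
ΔE = E_∞ - E_5 = 0 - (-13.605700) = 13.605700 eV
E = 13.605700 eV × (1.602177 × 10⁻¹⁹ J/eV) = 2.179874e-18 J
f = E/h = 2.179874e-18 J / (6.62607 × 10⁻³⁴ J·s) = 3.2898e+15 Hz

This energy equals the ionization energy from the n = 5 state of B⁴⁺.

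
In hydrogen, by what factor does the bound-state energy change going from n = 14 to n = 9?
2.420

Using E_n = -13.6057 Z² / n² eV with Z = 1:

E_9 = -13.6057 / 9² = -13.6057 / 81 = -0.167971605 eV
E_14 = -13.6057 / 14² = -13.6057 / 196 = -0.069416837 eV

The ratio is:
E_9/E_14 = (-0.167971605) / (-0.069416837)
E_9/E_14 = (-13.6057/81) / (-13.6057/196)
E_9/E_14 = 196/81
E_9/E_14 = 2.420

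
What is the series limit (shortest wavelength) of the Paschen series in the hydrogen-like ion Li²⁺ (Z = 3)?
91.127 nm

The series limit corresponds to the transition from n = ∞ to n = 3.
This is the highest energy (shortest wavelength) transition in the Paschen series.

E_∞ = 0 eV
E_3 = -13.6057 × 3² / 3² = -13.60570 eV

Energy at series limit:
ΔE = E_∞ - E_3 = 0 - (-13.60570) = 13.60570 eV
λ = hc/E = 1239.84 eV·nm / 13.60570 eV = 91.127 nm

This energy equals the ionization energy from the n = 3 state of Li²⁺.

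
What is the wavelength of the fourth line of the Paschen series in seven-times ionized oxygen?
15.70 nm

The lines of a series are numbered from the longest wavelength (smallest ΔE) outward; the fourth line is the transition from n = n_f + 4 to n_f.
The Paschen series has all transitions ending at n_f = 3.

For O⁷⁺ (Z = 8), the fourth line (δ-line) is the jump from n = 7 to n = 3:
E_7 = -13.6057 × 8² / 7² = -17.7707 eV
E_3 = -13.6057 × 8² / 3² = -96.7516 eV
ΔE = E_7 - E_3 = 78.9809 eV

λ = hc/E = 1239.84 eV·nm / 78.9809 eV
λ = 15.70 nm

This is the δ-line of the Paschen series in O⁷⁺.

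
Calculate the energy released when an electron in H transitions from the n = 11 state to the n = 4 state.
0.73791 eV

The energy levels are E_n = -13.6057 eV / n².

Energy at n = 11: E_11 = -13.6057 / 11² = -0.11244380 eV
Energy at n = 4: E_4 = -13.6057 / 4² = -0.85035625 eV

For emission (electron falling to lower state), the photon energy is:
E_photon = E_11 - E_4 = |-0.11244380 - (-0.85035625)|
E_photon = 0.73791 eV

This energy is carried away by the emitted photon.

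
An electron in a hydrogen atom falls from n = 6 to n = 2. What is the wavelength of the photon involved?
410.069 nm

First, find the transition energy using E_n = -13.6057 / n² eV:
E_6 = -13.6057 / 6² = -0.3779361 eV
E_2 = -13.6057 / 2² = -3.4014250 eV

Photon energy: |ΔE| = |E_2 - E_6| = 3.0234889 eV

Convert to wavelength using E = hc/λ with hc = 1239.84 eV·nm:
λ = hc/E = 1239.84 eV·nm / 3.0234889 eV
λ = 410.069 nm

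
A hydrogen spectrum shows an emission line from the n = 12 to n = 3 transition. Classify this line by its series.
Paschen series

The spectral series in hydrogen are named based on the final (lower) energy level:
- Lyman series: n_final = 1 (ultraviolet)
- Balmer series: n_final = 2 (visible/near-UV)
- Paschen series: n_final = 3 (infrared)
- Brackett series: n_final = 4 (infrared)
- Pfund series: n_final = 5 (far infrared)

Since this transition ends at n = 3, it belongs to the Paschen series.

For reference, this 12 → 3 line has photon energy
ΔE = 13.6057 eV × (1/3² - 1/12²) = 1.417260417 eV,
corresponding to wavelength λ = hc/ΔE = 1239.84 eV·nm / 1.417260417 eV = 874.81453 nm in the infrared region.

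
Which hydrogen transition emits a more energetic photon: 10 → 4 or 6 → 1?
6 → 1

Calculate the energy for each transition:

Transition 10 → 4:
ΔE₁ = |E_4 - E_10| = |-13.6057/4² - (-13.6057/10²)|
ΔE₁ = |-0.85035625000 - (-0.13605700000)| = 0.71429925 eV

Transition 6 → 1:
ΔE₂ = |E_1 - E_6| = |-13.6057/1² - (-13.6057/6²)|
ΔE₂ = |-13.60570000000 - (-0.37793611111)| = 13.22776389 eV

Since 13.22776389 eV > 0.71429925 eV, the transition 6 → 1 emits the more energetic photon.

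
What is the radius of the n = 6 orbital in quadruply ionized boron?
0.3810 nm (or 3.8101 Å)

The Bohr radius formula is:
r_n = n² a₀ / Z

where a₀ = 0.0529177 nm is the Bohr radius.

For B⁴⁺ (Z = 5) at n = 6:
r_6 = 6² × 0.0529177 nm / 5
r_6 = 36 × 0.0529177 nm / 5
r_6 = 1.90504 nm / 5
r_6 = 0.3810 nm

The electron orbits at approximately 0.3810 nm from the nucleus.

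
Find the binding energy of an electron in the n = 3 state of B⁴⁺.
37.7936 eV

The ionization energy is the energy needed to remove the electron completely (n → ∞).

For a hydrogen-like ion with Z = 5, E_n = -13.6057 Z² / n² eV.

At n = 3: E_3 = -13.6057 × 5² / 3² = -37.7936111 eV
At n = ∞: E_∞ = 0 eV

Ionization energy = E_∞ - E_3 = 0 - (-37.7936111) = 37.7936111 eV
Ionization energy ≈ 37.7936 eV

This is also called the binding energy of the electron in state n = 3.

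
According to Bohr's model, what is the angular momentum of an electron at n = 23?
2.4255e-33 J·s (or 23ℏ)

In the Bohr model, angular momentum is quantized:
L = nℏ

where ℏ = h/(2π) = 1.054572e-34 J·s

For n = 23:
L = 23 × 1.054572e-34 J·s
L = 2.4255e-33 J·s

This can also be written as L = 23ℏ.
The angular momentum is an integer multiple of the reduced Planck constant.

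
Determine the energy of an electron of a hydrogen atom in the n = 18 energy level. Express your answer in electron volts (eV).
-0.041993 eV

The energy levels of a hydrogen-like atom are given by:
E_n = -13.6057 eV / n²

For n = 18:
E_18 = -13.6057 eV / 18²
E_18 = -13.6057 eV / 324
E_18 = -0.041993 eV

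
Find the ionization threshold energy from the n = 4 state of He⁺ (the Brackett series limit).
3.401 eV

The series limit corresponds to the transition from n = ∞ to n = 4.
This is the highest energy (shortest wavelength) transition in the Brackett series.

E_∞ = 0 eV
E_4 = -13.6057 × 2² / 4² = -3.401 eV

Energy at series limit:
ΔE = E_∞ - E_4 = 0 - (-3.401) = 3.401 eV

This energy equals the ionization energy from the n = 4 state of He⁺.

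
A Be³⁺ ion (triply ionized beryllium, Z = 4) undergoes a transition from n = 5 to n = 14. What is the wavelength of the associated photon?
163.2017 nm

First, find the transition energy using E_n = -13.6057 Z² / n² eV:
E_5 = -13.6057 × 4² / 5² = -8.70764800 eV
E_14 = -13.6057 × 4² / 14² = -1.11066939 eV

Photon energy: |ΔE| = |E_14 - E_5| = 7.59697861 eV

Convert to wavelength using E = hc/λ with hc = 1239.84 eV·nm:
λ = hc/E = 1239.84 eV·nm / 7.59697861 eV
λ = 163.2017 nm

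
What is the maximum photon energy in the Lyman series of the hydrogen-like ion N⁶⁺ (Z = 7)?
666.68 eV

The series limit corresponds to the transition from n = ∞ to n = 1.
This is the highest energy (shortest wavelength) transition in the Lyman series.

E_∞ = 0 eV
E_1 = -13.6057 × 7² / 1² = -666.68 eV

Energy at series limit:
ΔE = E_∞ - E_1 = 0 - (-666.68) = 666.68 eV

This energy equals the ionization energy from the n = 1 state of N⁶⁺.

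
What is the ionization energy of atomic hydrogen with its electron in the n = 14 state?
0.07 eV

The ionization energy is the energy needed to remove the electron completely (n → ∞).

For hydrogen, E_n = -13.6057 eV / n².

At n = 14: E_14 = -13.6057 / 14² = -0.06942 eV
At n = ∞: E_∞ = 0 eV

Ionization energy = E_∞ - E_14 = 0 - (-0.06942) = 0.06942 eV
Ionization energy ≈ 0.07 eV

This is also called the binding energy of the electron in state n = 14.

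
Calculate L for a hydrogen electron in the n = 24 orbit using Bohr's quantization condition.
2.53097e-33 J·s (or 24ℏ)

In the Bohr model, angular momentum is quantized:
L = nℏ

where ℏ = h/(2π) = 1.0545718e-34 J·s

For n = 24:
L = 24 × 1.0545718e-34 J·s
L = 2.53097e-33 J·s

This can also be written as L = 24ℏ.
The angular momentum is an integer multiple of the reduced Planck constant.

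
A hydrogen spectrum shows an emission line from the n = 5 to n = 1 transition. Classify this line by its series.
Lyman series

The spectral series in hydrogen are named based on the final (lower) energy level:
- Lyman series: n_final = 1 (ultraviolet)
- Balmer series: n_final = 2 (visible/near-UV)
- Paschen series: n_final = 3 (infrared)
- Brackett series: n_final = 4 (infrared)
- Pfund series: n_final = 5 (far infrared)

Since this transition ends at n = 1, it belongs to the Lyman series.

For reference, this 5 → 1 line has photon energy
ΔE = 13.6057 eV × (1/1² - 1/5²) = 13.0615 eV,
corresponding to wavelength λ = hc/ΔE = 1239.84 eV·nm / 13.0615 eV = 94.92 nm in the ultraviolet region.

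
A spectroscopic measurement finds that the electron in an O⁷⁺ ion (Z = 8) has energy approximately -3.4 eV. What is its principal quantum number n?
n = 16

The exact energy levels follow E_n = -13.6057 Z² / n² eV with Z = 8.

The measured value (-3.4 eV) is reported to only 2 significant figures, so we must test candidate n values and see which one matches to that precision.

Candidate energies:
  n = 14:  E = -13.6057 × 8² / 14² = -4.44268 eV
  n = 15:  E = -13.6057 × 8² / 15² = -3.87007 eV
  n = 16:  E = -13.6057 × 8² / 16² = -3.40143 eV  ← matches
  n = 17:  E = -13.6057 × 8² / 17² = -3.01303 eV
  n = 18:  E = -13.6057 × 8² / 18² = -2.68755 eV

Checking against the measurement of -3.4 eV (2 sig figs), only n = 16 agrees:
E_16 = -3.40143 eV, which rounds to -3.4 eV ✓

Therefore n = 16.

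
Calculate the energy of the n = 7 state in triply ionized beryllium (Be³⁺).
-4.44 eV

For hydrogen-like ions, the energy levels scale with Z²:
E_n = -13.6057 Z² / n² eV

For Be³⁺ (Z = 4) at n = 7:
E_7 = -13.6057 × 4² / 7²
E_7 = -13.6057 × 16 / 49
E_7 = -217.6912 / 49
E_7 = -4.44 eV

The energy is 16 times more negative than hydrogen at the same n due to the stronger nuclear charge.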